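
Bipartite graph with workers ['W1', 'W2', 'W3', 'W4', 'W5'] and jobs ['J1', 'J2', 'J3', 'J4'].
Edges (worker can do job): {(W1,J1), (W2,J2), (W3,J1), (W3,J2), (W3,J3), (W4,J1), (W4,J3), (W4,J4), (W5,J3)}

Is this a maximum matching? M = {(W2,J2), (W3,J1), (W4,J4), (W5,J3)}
Yes, size 4 is maximum

Proposed matching has size 4.
Maximum matching size for this graph: 4.

This is a maximum matching.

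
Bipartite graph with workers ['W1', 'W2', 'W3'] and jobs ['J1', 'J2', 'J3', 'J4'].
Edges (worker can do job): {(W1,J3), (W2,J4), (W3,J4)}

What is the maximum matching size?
Maximum matching size = 2

Maximum matching: {(W1,J3), (W3,J4)}
Size: 2

This assigns 2 workers to 2 distinct jobs.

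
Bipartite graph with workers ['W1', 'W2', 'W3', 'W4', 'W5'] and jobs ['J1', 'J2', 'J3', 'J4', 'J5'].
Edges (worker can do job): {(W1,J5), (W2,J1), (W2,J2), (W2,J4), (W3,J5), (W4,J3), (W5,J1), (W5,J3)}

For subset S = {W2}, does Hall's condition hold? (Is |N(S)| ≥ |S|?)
Yes: |N(S)| = 3, |S| = 1

Subset S = {W2}
Neighbors N(S) = {J1, J2, J4}

|N(S)| = 3, |S| = 1
Hall's condition: |N(S)| ≥ |S| is satisfied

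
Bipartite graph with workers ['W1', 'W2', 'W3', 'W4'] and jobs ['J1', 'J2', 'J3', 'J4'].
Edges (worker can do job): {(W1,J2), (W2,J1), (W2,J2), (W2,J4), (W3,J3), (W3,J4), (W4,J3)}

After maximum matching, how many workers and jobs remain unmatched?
Unmatched: 0 workers, 0 jobs

Maximum matching size: 4
Workers: 4 total, 4 matched, 0 unmatched
Jobs: 4 total, 4 matched, 0 unmatched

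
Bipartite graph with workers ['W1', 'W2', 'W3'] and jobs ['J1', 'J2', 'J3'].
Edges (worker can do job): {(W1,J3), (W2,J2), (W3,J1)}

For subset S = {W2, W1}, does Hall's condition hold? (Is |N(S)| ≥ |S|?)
Yes: |N(S)| = 2, |S| = 2

Subset S = {W2, W1}
Neighbors N(S) = {J2, J3}

|N(S)| = 2, |S| = 2
Hall's condition: |N(S)| ≥ |S| is satisfied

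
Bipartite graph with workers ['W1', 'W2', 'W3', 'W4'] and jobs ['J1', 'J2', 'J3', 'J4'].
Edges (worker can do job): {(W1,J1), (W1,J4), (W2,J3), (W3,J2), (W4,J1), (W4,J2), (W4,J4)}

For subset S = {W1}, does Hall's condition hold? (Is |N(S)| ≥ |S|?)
Yes: |N(S)| = 2, |S| = 1

Subset S = {W1}
Neighbors N(S) = {J1, J4}

|N(S)| = 2, |S| = 1
Hall's condition: |N(S)| ≥ |S| is satisfied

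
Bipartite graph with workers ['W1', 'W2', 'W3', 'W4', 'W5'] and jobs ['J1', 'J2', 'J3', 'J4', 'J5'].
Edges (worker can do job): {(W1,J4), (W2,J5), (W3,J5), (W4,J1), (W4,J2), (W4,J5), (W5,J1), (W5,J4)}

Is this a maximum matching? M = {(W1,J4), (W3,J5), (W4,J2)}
No, size 3 is not maximum

Proposed matching has size 3.
Maximum matching size for this graph: 4.

This is NOT maximum - can be improved to size 4.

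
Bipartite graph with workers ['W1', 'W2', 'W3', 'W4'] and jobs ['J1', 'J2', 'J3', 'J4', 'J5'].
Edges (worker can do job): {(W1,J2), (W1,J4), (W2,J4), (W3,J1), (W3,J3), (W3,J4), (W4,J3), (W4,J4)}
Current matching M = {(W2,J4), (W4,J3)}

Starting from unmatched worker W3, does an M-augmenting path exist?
Yes: W3 → J1

An M-augmenting path alternates non-matching / matching edges, starting and ending at unmatched vertices.
Path: W3 → J1
(J1 is unmatched in M, so the path is augmenting.)
Flipping edges along this path would increase |M| from 2 to 3.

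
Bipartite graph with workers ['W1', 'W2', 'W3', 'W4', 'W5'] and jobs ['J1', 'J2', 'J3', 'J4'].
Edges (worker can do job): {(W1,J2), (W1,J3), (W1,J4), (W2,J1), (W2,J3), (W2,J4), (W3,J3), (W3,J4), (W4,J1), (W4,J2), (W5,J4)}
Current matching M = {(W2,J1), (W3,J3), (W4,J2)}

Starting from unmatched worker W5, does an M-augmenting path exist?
Yes: W5 → J4

An M-augmenting path alternates non-matching / matching edges, starting and ending at unmatched vertices.
Path: W5 → J4
(J4 is unmatched in M, so the path is augmenting.)
Flipping edges along this path would increase |M| from 3 to 4.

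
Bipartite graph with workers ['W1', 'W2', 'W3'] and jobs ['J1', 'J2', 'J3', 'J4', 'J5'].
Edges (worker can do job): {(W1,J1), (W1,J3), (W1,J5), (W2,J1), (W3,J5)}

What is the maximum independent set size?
Maximum independent set = 5

By König's theorem:
- Min vertex cover = Max matching = 3
- Max independent set = Total vertices - Min vertex cover
- Max independent set = 8 - 3 = 5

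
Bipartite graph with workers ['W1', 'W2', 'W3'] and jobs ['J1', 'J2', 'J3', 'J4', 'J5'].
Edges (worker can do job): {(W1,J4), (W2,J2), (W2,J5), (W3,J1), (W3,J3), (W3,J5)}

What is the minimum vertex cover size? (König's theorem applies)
Minimum vertex cover size = 3

By König's theorem: in bipartite graphs,
min vertex cover = max matching = 3

Maximum matching has size 3, so minimum vertex cover also has size 3.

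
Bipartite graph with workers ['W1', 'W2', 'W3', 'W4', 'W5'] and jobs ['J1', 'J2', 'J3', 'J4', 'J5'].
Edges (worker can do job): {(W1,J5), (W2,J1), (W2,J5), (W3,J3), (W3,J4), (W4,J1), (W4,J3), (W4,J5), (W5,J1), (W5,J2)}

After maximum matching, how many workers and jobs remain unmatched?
Unmatched: 0 workers, 0 jobs

Maximum matching size: 5
Workers: 5 total, 5 matched, 0 unmatched
Jobs: 5 total, 5 matched, 0 unmatched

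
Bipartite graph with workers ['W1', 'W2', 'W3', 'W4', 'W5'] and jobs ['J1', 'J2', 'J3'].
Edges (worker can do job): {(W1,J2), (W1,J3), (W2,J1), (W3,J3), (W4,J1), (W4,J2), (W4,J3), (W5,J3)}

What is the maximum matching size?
Maximum matching size = 3

Maximum matching: {(W2,J1), (W3,J3), (W4,J2)}
Size: 3

This assigns 3 workers to 3 distinct jobs.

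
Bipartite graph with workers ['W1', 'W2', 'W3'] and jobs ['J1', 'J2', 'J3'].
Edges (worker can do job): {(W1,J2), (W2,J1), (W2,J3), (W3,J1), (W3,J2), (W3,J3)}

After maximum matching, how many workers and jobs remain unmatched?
Unmatched: 0 workers, 0 jobs

Maximum matching size: 3
Workers: 3 total, 3 matched, 0 unmatched
Jobs: 3 total, 3 matched, 0 unmatched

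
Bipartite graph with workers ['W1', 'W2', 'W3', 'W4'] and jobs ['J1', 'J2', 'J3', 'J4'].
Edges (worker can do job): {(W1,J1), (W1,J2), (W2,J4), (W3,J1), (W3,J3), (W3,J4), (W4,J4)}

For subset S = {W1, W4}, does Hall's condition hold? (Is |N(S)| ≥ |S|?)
Yes: |N(S)| = 3, |S| = 2

Subset S = {W1, W4}
Neighbors N(S) = {J1, J2, J4}

|N(S)| = 3, |S| = 2
Hall's condition: |N(S)| ≥ |S| is satisfied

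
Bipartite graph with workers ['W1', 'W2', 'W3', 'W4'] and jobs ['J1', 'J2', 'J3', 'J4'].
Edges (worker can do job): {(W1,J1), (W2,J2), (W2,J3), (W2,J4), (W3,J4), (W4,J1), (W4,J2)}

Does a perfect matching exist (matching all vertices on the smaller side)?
Yes, perfect matching exists (size 4)

Perfect matching: {(W1,J1), (W2,J3), (W3,J4), (W4,J2)}
All 4 vertices on the smaller side are matched.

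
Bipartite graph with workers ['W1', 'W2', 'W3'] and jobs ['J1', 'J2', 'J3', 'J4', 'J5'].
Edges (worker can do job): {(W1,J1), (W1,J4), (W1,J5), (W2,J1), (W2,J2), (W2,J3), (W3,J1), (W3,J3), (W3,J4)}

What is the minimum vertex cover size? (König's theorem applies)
Minimum vertex cover size = 3

By König's theorem: in bipartite graphs,
min vertex cover = max matching = 3

Maximum matching has size 3, so minimum vertex cover also has size 3.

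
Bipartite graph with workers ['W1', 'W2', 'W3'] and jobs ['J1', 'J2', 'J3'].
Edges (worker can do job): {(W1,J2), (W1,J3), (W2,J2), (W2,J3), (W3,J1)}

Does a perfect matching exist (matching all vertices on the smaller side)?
Yes, perfect matching exists (size 3)

Perfect matching: {(W1,J3), (W2,J2), (W3,J1)}
All 3 vertices on the smaller side are matched.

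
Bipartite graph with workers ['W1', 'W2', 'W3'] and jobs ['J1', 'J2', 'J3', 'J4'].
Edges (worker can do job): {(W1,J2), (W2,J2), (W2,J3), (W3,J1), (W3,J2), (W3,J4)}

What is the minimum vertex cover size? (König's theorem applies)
Minimum vertex cover size = 3

By König's theorem: in bipartite graphs,
min vertex cover = max matching = 3

Maximum matching has size 3, so minimum vertex cover also has size 3.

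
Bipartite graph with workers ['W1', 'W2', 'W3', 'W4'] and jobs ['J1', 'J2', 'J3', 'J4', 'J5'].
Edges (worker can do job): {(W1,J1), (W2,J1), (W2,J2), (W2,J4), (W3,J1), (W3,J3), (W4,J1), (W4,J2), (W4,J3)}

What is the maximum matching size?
Maximum matching size = 4

Maximum matching: {(W1,J1), (W2,J4), (W3,J3), (W4,J2)}
Size: 4

This assigns 4 workers to 4 distinct jobs.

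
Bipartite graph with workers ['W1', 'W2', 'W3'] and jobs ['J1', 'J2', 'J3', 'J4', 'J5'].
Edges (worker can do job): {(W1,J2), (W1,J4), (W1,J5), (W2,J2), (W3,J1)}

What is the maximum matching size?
Maximum matching size = 3

Maximum matching: {(W1,J4), (W2,J2), (W3,J1)}
Size: 3

This assigns 3 workers to 3 distinct jobs.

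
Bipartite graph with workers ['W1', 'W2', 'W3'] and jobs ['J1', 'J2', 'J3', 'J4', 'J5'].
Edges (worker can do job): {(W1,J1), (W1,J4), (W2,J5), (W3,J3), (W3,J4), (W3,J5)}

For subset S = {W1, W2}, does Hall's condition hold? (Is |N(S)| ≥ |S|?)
Yes: |N(S)| = 3, |S| = 2

Subset S = {W1, W2}
Neighbors N(S) = {J1, J4, J5}

|N(S)| = 3, |S| = 2
Hall's condition: |N(S)| ≥ |S| is satisfied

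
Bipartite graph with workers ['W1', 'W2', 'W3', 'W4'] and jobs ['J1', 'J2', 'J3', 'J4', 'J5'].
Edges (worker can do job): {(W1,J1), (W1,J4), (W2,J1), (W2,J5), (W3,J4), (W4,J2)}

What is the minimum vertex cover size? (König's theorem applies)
Minimum vertex cover size = 4

By König's theorem: in bipartite graphs,
min vertex cover = max matching = 4

Maximum matching has size 4, so minimum vertex cover also has size 4.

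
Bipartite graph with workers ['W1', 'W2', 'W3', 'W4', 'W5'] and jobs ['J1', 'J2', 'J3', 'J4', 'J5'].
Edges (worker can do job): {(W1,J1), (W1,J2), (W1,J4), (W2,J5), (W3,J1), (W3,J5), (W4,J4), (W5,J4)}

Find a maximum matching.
Matching: {(W1,J2), (W2,J5), (W3,J1), (W5,J4)}

Maximum matching (size 4):
  W1 → J2
  W2 → J5
  W3 → J1
  W5 → J4

Each worker is assigned to at most one job, and each job to at most one worker.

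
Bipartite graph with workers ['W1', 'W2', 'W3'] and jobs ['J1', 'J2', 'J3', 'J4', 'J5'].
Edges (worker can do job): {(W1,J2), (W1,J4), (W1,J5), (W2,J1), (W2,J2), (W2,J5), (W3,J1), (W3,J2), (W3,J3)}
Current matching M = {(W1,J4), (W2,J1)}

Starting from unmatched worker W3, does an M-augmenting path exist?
Yes: W3 → J2

An M-augmenting path alternates non-matching / matching edges, starting and ending at unmatched vertices.
Path: W3 → J2
(J2 is unmatched in M, so the path is augmenting.)
Flipping edges along this path would increase |M| from 2 to 3.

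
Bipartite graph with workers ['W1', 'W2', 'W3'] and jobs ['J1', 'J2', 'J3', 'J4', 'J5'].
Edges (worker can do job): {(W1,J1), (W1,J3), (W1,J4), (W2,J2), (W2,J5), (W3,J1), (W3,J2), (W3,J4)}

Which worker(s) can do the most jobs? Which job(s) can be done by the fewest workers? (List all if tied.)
Most versatile: W1, W3 (3 jobs); Least covered: J3, J5 (1 workers)

Worker degrees (jobs they can do): W1:3, W2:2, W3:3
Job degrees (workers who can do it): J1:2, J2:2, J3:1, J4:2, J5:1

Maximum worker degree is 3, achieved by: W1, W3
Minimum job degree is 1, achieved by: J3, J5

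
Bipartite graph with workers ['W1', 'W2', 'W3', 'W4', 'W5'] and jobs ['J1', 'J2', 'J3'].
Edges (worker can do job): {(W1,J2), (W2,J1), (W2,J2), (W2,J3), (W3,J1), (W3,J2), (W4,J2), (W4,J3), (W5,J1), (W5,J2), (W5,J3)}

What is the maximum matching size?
Maximum matching size = 3

Maximum matching: {(W3,J1), (W4,J3), (W5,J2)}
Size: 3

This assigns 3 workers to 3 distinct jobs.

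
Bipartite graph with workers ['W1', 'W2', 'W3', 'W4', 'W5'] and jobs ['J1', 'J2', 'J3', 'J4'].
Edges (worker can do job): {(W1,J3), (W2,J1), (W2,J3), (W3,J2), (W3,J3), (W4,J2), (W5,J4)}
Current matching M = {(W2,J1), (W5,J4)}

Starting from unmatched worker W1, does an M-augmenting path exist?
Yes: W1 → J3

An M-augmenting path alternates non-matching / matching edges, starting and ending at unmatched vertices.
Path: W1 → J3
(J3 is unmatched in M, so the path is augmenting.)
Flipping edges along this path would increase |M| from 2 to 3.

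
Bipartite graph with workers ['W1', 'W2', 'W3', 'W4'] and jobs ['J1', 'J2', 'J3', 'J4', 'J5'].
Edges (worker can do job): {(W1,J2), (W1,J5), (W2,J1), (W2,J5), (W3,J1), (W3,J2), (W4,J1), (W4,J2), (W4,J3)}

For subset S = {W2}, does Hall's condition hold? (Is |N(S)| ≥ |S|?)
Yes: |N(S)| = 2, |S| = 1

Subset S = {W2}
Neighbors N(S) = {J1, J5}

|N(S)| = 2, |S| = 1
Hall's condition: |N(S)| ≥ |S| is satisfied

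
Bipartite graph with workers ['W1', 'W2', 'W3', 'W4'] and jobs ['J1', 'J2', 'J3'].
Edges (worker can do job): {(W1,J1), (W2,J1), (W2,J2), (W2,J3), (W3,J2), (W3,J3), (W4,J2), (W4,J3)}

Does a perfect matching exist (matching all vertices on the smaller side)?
Yes, perfect matching exists (size 3)

Perfect matching: {(W1,J1), (W3,J2), (W4,J3)}
All 3 vertices on the smaller side are matched.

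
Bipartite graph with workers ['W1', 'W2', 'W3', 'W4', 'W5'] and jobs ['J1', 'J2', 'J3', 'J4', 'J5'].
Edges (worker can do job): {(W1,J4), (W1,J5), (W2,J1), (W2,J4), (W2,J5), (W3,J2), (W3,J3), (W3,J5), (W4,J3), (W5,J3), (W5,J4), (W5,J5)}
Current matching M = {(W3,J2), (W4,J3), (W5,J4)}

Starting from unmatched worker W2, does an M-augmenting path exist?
Yes: W2 → J1

An M-augmenting path alternates non-matching / matching edges, starting and ending at unmatched vertices.
Path: W2 → J1
(J1 is unmatched in M, so the path is augmenting.)
Flipping edges along this path would increase |M| from 3 to 4.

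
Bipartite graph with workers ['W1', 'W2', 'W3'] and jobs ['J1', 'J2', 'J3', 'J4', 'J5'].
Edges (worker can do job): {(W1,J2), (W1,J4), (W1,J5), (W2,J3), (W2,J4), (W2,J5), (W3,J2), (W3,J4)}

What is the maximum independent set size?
Maximum independent set = 5

By König's theorem:
- Min vertex cover = Max matching = 3
- Max independent set = Total vertices - Min vertex cover
- Max independent set = 8 - 3 = 5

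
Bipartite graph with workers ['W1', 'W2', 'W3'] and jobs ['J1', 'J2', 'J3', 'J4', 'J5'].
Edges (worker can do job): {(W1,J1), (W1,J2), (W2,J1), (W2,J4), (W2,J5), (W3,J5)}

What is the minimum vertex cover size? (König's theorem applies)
Minimum vertex cover size = 3

By König's theorem: in bipartite graphs,
min vertex cover = max matching = 3

Maximum matching has size 3, so minimum vertex cover also has size 3.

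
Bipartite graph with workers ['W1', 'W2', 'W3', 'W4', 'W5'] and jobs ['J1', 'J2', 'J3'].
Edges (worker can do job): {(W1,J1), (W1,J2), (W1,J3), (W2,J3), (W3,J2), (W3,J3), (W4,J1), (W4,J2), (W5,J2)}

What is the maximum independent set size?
Maximum independent set = 5

By König's theorem:
- Min vertex cover = Max matching = 3
- Max independent set = Total vertices - Min vertex cover
- Max independent set = 8 - 3 = 5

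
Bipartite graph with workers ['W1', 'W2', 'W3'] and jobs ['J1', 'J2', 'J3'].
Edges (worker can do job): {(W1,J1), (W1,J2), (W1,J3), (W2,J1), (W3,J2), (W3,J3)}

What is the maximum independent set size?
Maximum independent set = 3

By König's theorem:
- Min vertex cover = Max matching = 3
- Max independent set = Total vertices - Min vertex cover
- Max independent set = 6 - 3 = 3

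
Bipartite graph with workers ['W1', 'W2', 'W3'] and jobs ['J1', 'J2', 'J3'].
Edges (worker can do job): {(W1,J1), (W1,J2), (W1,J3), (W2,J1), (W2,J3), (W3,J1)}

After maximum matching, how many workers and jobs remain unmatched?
Unmatched: 0 workers, 0 jobs

Maximum matching size: 3
Workers: 3 total, 3 matched, 0 unmatched
Jobs: 3 total, 3 matched, 0 unmatched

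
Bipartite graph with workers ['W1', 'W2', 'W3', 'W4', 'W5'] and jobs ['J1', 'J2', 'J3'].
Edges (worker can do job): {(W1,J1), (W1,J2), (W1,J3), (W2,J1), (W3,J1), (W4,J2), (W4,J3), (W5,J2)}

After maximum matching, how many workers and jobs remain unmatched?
Unmatched: 2 workers, 0 jobs

Maximum matching size: 3
Workers: 5 total, 3 matched, 2 unmatched
Jobs: 3 total, 3 matched, 0 unmatched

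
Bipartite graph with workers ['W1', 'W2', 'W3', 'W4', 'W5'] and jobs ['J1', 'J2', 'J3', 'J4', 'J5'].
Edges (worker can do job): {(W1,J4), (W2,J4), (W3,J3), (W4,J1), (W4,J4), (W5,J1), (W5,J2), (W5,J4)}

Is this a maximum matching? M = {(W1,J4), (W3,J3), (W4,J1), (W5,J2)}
Yes, size 4 is maximum

Proposed matching has size 4.
Maximum matching size for this graph: 4.

This is a maximum matching.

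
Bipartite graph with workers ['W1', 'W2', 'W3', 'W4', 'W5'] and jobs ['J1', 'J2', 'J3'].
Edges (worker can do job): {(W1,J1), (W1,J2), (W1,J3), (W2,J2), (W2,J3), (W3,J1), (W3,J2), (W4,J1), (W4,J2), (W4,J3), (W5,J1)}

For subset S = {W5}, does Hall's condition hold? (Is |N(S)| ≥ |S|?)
Yes: |N(S)| = 1, |S| = 1

Subset S = {W5}
Neighbors N(S) = {J1}

|N(S)| = 1, |S| = 1
Hall's condition: |N(S)| ≥ |S| is satisfied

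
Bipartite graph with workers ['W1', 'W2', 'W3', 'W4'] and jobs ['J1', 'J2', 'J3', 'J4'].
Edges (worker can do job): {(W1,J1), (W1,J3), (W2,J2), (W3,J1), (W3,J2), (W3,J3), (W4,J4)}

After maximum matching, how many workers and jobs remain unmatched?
Unmatched: 0 workers, 0 jobs

Maximum matching size: 4
Workers: 4 total, 4 matched, 0 unmatched
Jobs: 4 total, 4 matched, 0 unmatched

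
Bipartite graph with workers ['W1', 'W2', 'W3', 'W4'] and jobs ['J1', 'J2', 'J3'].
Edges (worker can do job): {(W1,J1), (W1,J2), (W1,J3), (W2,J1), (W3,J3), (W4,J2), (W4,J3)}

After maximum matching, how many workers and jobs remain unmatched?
Unmatched: 1 workers, 0 jobs

Maximum matching size: 3
Workers: 4 total, 3 matched, 1 unmatched
Jobs: 3 total, 3 matched, 0 unmatched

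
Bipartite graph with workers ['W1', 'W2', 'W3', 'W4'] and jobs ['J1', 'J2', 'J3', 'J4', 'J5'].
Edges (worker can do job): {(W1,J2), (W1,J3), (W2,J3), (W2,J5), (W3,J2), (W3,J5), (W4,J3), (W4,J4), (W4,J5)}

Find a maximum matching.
Matching: {(W1,J2), (W2,J3), (W3,J5), (W4,J4)}

Maximum matching (size 4):
  W1 → J2
  W2 → J3
  W3 → J5
  W4 → J4

Each worker is assigned to at most one job, and each job to at most one worker.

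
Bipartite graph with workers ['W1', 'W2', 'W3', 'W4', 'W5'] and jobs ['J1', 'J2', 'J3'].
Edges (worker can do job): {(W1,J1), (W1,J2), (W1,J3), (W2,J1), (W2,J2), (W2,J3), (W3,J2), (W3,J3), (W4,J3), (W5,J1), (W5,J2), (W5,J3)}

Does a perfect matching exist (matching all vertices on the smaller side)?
Yes, perfect matching exists (size 3)

Perfect matching: {(W1,J1), (W3,J2), (W5,J3)}
All 3 vertices on the smaller side are matched.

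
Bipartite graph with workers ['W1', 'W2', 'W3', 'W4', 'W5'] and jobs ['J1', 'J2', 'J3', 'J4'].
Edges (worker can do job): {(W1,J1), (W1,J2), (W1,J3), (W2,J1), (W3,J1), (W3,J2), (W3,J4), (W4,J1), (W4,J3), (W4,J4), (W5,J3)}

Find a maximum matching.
Matching: {(W1,J2), (W3,J1), (W4,J4), (W5,J3)}

Maximum matching (size 4):
  W1 → J2
  W3 → J1
  W4 → J4
  W5 → J3

Each worker is assigned to at most one job, and each job to at most one worker.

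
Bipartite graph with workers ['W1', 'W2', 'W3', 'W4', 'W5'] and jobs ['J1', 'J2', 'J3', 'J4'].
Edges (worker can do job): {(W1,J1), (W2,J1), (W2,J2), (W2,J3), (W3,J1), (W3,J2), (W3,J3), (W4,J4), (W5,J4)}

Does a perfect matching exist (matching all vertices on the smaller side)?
Yes, perfect matching exists (size 4)

Perfect matching: {(W1,J1), (W2,J2), (W3,J3), (W5,J4)}
All 4 vertices on the smaller side are matched.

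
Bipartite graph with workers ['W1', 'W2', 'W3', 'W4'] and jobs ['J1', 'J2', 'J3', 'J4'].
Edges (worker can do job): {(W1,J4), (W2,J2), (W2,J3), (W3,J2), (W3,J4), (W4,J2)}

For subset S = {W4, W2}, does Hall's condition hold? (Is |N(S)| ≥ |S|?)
Yes: |N(S)| = 2, |S| = 2

Subset S = {W4, W2}
Neighbors N(S) = {J2, J3}

|N(S)| = 2, |S| = 2
Hall's condition: |N(S)| ≥ |S| is satisfied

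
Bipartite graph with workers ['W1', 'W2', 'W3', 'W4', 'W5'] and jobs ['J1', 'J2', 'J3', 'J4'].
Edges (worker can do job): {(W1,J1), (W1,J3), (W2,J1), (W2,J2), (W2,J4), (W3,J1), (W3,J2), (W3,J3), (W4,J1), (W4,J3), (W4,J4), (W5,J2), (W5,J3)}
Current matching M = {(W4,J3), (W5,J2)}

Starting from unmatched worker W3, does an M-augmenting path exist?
Yes: W3 → J1

An M-augmenting path alternates non-matching / matching edges, starting and ending at unmatched vertices.
Path: W3 → J1
(J1 is unmatched in M, so the path is augmenting.)
Flipping edges along this path would increase |M| from 2 to 3.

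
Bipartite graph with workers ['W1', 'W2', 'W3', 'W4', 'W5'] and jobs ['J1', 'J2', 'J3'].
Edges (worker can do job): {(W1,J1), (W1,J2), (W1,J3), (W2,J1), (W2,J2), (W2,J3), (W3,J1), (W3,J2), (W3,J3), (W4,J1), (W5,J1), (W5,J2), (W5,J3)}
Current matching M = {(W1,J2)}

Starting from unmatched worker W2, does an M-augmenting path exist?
Yes: W2 → J1

An M-augmenting path alternates non-matching / matching edges, starting and ending at unmatched vertices.
Path: W2 → J1
(J1 is unmatched in M, so the path is augmenting.)
Flipping edges along this path would increase |M| from 1 to 2.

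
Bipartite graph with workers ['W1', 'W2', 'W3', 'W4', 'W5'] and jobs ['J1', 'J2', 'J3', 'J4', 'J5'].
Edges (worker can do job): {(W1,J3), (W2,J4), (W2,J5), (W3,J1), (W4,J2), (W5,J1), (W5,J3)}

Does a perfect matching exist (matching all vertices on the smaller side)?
No, maximum matching has size 4 < 5

Maximum matching has size 4, need 5 for perfect matching.
Unmatched workers: ['W1']
Unmatched jobs: ['J4']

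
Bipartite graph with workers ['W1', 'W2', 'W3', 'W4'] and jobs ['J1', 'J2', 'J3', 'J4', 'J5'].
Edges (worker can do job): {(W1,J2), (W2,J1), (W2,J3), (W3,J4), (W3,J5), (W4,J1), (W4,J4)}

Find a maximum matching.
Matching: {(W1,J2), (W2,J3), (W3,J5), (W4,J1)}

Maximum matching (size 4):
  W1 → J2
  W2 → J3
  W3 → J5
  W4 → J1

Each worker is assigned to at most one job, and each job to at most one worker.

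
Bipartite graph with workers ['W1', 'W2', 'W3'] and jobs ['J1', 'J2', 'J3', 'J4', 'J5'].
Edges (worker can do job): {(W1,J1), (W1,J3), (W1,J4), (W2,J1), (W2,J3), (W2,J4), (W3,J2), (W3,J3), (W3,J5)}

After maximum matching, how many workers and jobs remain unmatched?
Unmatched: 0 workers, 2 jobs

Maximum matching size: 3
Workers: 3 total, 3 matched, 0 unmatched
Jobs: 5 total, 3 matched, 2 unmatched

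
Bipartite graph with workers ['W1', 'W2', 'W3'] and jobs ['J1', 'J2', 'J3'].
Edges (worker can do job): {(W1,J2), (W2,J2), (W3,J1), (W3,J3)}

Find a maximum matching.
Matching: {(W1,J2), (W3,J1)}

Maximum matching (size 2):
  W1 → J2
  W3 → J1

Each worker is assigned to at most one job, and each job to at most one worker.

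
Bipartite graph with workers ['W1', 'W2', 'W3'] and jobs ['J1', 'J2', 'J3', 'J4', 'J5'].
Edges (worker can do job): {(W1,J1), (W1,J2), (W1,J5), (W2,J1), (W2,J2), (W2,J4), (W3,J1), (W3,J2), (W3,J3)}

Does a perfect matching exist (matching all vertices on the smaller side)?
Yes, perfect matching exists (size 3)

Perfect matching: {(W1,J5), (W2,J2), (W3,J1)}
All 3 vertices on the smaller side are matched.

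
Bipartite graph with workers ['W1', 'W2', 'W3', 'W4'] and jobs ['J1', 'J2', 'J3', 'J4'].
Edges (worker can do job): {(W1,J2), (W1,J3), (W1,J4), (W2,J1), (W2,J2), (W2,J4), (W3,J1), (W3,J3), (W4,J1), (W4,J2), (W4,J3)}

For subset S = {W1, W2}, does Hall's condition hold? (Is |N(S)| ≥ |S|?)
Yes: |N(S)| = 4, |S| = 2

Subset S = {W1, W2}
Neighbors N(S) = {J1, J2, J3, J4}

|N(S)| = 4, |S| = 2
Hall's condition: |N(S)| ≥ |S| is satisfied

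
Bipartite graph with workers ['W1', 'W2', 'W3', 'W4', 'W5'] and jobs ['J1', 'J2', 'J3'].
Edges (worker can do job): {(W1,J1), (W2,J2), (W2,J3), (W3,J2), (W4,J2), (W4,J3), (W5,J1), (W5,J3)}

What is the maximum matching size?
Maximum matching size = 3

Maximum matching: {(W3,J2), (W4,J3), (W5,J1)}
Size: 3

This assigns 3 workers to 3 distinct jobs.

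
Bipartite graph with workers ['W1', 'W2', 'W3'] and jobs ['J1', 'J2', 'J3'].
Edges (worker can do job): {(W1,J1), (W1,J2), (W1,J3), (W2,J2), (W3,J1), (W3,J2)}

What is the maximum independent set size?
Maximum independent set = 3

By König's theorem:
- Min vertex cover = Max matching = 3
- Max independent set = Total vertices - Min vertex cover
- Max independent set = 6 - 3 = 3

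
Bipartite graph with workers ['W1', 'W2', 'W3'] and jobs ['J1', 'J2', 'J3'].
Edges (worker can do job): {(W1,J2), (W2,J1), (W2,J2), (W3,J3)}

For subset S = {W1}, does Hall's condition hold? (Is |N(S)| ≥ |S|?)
Yes: |N(S)| = 1, |S| = 1

Subset S = {W1}
Neighbors N(S) = {J2}

|N(S)| = 1, |S| = 1
Hall's condition: |N(S)| ≥ |S| is satisfied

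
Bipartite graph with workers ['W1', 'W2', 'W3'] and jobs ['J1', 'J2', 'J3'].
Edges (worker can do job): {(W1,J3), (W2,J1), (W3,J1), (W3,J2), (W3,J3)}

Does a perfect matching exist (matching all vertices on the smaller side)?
Yes, perfect matching exists (size 3)

Perfect matching: {(W1,J3), (W2,J1), (W3,J2)}
All 3 vertices on the smaller side are matched.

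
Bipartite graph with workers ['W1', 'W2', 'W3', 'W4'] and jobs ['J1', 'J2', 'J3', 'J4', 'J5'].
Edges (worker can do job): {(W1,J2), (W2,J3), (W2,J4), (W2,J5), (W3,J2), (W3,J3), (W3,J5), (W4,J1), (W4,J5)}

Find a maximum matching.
Matching: {(W1,J2), (W2,J4), (W3,J3), (W4,J5)}

Maximum matching (size 4):
  W1 → J2
  W2 → J4
  W3 → J3
  W4 → J5

Each worker is assigned to at most one job, and each job to at most one worker.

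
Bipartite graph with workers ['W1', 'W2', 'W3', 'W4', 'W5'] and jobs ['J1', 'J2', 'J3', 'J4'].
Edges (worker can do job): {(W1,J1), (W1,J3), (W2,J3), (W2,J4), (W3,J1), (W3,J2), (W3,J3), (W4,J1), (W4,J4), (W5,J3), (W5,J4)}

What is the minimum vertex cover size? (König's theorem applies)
Minimum vertex cover size = 4

By König's theorem: in bipartite graphs,
min vertex cover = max matching = 4

Maximum matching has size 4, so minimum vertex cover also has size 4.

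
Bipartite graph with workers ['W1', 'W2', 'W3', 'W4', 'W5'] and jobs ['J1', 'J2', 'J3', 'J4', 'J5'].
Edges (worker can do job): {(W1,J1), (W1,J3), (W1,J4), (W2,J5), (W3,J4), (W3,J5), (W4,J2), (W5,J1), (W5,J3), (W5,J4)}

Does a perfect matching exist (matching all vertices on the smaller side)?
Yes, perfect matching exists (size 5)

Perfect matching: {(W1,J1), (W2,J5), (W3,J4), (W4,J2), (W5,J3)}
All 5 vertices on the smaller side are matched.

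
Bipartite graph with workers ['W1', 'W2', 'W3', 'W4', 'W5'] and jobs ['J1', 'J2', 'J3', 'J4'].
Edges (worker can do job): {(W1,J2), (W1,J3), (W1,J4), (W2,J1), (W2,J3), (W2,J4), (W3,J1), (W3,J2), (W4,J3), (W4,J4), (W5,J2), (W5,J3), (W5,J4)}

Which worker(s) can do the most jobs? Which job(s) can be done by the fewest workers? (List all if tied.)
Most versatile: W1, W2, W5 (3 jobs); Least covered: J1 (2 workers)

Worker degrees (jobs they can do): W1:3, W2:3, W3:2, W4:2, W5:3
Job degrees (workers who can do it): J1:2, J2:3, J3:4, J4:4

Maximum worker degree is 3, achieved by: W1, W2, W5
Minimum job degree is 2, achieved by: J1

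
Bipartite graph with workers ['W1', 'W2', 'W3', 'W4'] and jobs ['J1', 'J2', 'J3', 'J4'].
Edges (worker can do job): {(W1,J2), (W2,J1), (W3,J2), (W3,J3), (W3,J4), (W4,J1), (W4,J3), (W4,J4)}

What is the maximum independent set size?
Maximum independent set = 4

By König's theorem:
- Min vertex cover = Max matching = 4
- Max independent set = Total vertices - Min vertex cover
- Max independent set = 8 - 4 = 4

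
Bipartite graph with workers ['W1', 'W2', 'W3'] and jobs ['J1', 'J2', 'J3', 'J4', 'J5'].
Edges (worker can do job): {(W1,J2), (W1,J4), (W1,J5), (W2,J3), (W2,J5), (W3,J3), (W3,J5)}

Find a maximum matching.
Matching: {(W1,J2), (W2,J3), (W3,J5)}

Maximum matching (size 3):
  W1 → J2
  W2 → J3
  W3 → J5

Each worker is assigned to at most one job, and each job to at most one worker.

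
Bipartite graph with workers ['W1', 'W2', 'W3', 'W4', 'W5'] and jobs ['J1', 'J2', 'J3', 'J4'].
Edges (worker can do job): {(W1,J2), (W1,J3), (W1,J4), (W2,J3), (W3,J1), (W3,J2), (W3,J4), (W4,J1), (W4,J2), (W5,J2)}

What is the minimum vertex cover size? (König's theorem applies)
Minimum vertex cover size = 4

By König's theorem: in bipartite graphs,
min vertex cover = max matching = 4

Maximum matching has size 4, so minimum vertex cover also has size 4.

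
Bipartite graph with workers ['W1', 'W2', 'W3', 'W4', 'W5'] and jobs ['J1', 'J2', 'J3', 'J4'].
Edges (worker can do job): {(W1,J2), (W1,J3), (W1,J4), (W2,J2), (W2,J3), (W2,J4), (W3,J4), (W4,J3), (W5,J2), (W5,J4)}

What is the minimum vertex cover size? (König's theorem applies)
Minimum vertex cover size = 3

By König's theorem: in bipartite graphs,
min vertex cover = max matching = 3

Maximum matching has size 3, so minimum vertex cover also has size 3.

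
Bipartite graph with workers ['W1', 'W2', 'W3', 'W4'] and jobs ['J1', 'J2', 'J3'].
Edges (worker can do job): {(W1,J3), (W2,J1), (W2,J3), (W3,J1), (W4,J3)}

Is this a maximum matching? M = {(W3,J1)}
No, size 1 is not maximum

Proposed matching has size 1.
Maximum matching size for this graph: 2.

This is NOT maximum - can be improved to size 2.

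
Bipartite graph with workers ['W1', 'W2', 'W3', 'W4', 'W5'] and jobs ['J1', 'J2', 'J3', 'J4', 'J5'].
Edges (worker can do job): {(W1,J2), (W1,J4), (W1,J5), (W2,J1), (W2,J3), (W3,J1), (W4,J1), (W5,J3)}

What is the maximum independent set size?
Maximum independent set = 7

By König's theorem:
- Min vertex cover = Max matching = 3
- Max independent set = Total vertices - Min vertex cover
- Max independent set = 10 - 3 = 7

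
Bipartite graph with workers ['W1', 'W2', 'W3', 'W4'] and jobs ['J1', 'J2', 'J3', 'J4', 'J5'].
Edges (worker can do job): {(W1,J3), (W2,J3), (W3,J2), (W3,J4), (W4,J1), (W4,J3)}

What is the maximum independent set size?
Maximum independent set = 6

By König's theorem:
- Min vertex cover = Max matching = 3
- Max independent set = Total vertices - Min vertex cover
- Max independent set = 9 - 3 = 6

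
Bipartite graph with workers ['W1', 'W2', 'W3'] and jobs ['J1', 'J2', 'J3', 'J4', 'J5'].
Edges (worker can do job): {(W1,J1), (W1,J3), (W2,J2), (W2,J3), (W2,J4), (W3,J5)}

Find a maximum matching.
Matching: {(W1,J1), (W2,J3), (W3,J5)}

Maximum matching (size 3):
  W1 → J1
  W2 → J3
  W3 → J5

Each worker is assigned to at most one job, and each job to at most one worker.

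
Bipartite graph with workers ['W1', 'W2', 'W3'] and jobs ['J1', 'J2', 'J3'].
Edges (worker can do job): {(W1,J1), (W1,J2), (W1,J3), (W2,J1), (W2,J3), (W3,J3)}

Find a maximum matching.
Matching: {(W1,J2), (W2,J1), (W3,J3)}

Maximum matching (size 3):
  W1 → J2
  W2 → J1
  W3 → J3

Each worker is assigned to at most one job, and each job to at most one worker.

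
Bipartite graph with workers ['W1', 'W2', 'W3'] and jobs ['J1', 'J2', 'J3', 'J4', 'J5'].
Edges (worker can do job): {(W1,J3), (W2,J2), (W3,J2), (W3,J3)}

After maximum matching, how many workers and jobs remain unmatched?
Unmatched: 1 workers, 3 jobs

Maximum matching size: 2
Workers: 3 total, 2 matched, 1 unmatched
Jobs: 5 total, 2 matched, 3 unmatched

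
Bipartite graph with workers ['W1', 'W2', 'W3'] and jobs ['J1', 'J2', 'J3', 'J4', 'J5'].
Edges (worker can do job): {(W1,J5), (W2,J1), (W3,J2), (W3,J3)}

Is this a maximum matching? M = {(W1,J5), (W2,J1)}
No, size 2 is not maximum

Proposed matching has size 2.
Maximum matching size for this graph: 3.

This is NOT maximum - can be improved to size 3.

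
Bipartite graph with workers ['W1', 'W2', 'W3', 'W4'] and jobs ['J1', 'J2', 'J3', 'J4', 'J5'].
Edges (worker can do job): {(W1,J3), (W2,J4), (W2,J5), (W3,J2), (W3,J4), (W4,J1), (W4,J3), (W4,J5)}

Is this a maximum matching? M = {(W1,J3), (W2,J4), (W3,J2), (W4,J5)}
Yes, size 4 is maximum

Proposed matching has size 4.
Maximum matching size for this graph: 4.

This is a maximum matching.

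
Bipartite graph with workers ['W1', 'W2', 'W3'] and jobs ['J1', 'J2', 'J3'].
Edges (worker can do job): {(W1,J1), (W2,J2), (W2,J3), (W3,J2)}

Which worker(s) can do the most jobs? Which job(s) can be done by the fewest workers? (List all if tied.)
Most versatile: W2 (2 jobs); Least covered: J1, J3 (1 workers)

Worker degrees (jobs they can do): W1:1, W2:2, W3:1
Job degrees (workers who can do it): J1:1, J2:2, J3:1

Maximum worker degree is 2, achieved by: W2
Minimum job degree is 1, achieved by: J1, J3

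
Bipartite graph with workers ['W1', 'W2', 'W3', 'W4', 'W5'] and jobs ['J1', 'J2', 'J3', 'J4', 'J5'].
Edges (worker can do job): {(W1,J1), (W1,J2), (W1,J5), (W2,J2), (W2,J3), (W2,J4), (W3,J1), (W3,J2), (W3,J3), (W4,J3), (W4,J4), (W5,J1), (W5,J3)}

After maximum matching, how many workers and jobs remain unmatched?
Unmatched: 0 workers, 0 jobs

Maximum matching size: 5
Workers: 5 total, 5 matched, 0 unmatched
Jobs: 5 total, 5 matched, 0 unmatched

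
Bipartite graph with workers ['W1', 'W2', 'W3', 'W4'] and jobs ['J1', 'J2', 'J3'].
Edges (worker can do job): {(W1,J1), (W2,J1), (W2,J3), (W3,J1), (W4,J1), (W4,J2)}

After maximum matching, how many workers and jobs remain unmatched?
Unmatched: 1 workers, 0 jobs

Maximum matching size: 3
Workers: 4 total, 3 matched, 1 unmatched
Jobs: 3 total, 3 matched, 0 unmatched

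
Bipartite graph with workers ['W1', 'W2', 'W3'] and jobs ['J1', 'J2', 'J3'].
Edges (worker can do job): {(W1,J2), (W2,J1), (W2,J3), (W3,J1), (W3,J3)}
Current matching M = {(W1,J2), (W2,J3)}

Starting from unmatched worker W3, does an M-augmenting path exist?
Yes: W3 → J1

An M-augmenting path alternates non-matching / matching edges, starting and ending at unmatched vertices.
Path: W3 → J1
(J1 is unmatched in M, so the path is augmenting.)
Flipping edges along this path would increase |M| from 2 to 3.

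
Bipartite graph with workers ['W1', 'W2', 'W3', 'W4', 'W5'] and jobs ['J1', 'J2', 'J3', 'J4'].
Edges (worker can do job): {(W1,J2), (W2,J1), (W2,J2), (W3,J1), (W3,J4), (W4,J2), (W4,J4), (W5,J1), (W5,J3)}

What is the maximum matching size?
Maximum matching size = 4

Maximum matching: {(W2,J1), (W3,J4), (W4,J2), (W5,J3)}
Size: 4

This assigns 4 workers to 4 distinct jobs.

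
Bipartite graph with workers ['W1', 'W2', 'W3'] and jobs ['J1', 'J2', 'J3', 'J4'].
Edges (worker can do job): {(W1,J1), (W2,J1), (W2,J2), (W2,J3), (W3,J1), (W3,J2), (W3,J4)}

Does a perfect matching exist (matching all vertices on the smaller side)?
Yes, perfect matching exists (size 3)

Perfect matching: {(W1,J1), (W2,J2), (W3,J4)}
All 3 vertices on the smaller side are matched.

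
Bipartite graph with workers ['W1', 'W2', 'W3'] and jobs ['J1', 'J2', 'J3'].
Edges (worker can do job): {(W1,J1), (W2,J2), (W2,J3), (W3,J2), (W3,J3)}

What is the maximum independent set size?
Maximum independent set = 3

By König's theorem:
- Min vertex cover = Max matching = 3
- Max independent set = Total vertices - Min vertex cover
- Max independent set = 6 - 3 = 3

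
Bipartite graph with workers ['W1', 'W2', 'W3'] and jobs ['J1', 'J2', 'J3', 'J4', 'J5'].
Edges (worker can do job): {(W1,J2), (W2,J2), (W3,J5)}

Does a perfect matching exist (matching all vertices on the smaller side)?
No, maximum matching has size 2 < 3

Maximum matching has size 2, need 3 for perfect matching.
Unmatched workers: ['W2']
Unmatched jobs: ['J3', 'J1', 'J4']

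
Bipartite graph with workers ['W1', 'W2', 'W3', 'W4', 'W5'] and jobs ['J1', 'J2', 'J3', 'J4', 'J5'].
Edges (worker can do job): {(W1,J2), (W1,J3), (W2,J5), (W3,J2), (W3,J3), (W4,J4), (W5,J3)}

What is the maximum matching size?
Maximum matching size = 4

Maximum matching: {(W1,J2), (W2,J5), (W3,J3), (W4,J4)}
Size: 4

This assigns 4 workers to 4 distinct jobs.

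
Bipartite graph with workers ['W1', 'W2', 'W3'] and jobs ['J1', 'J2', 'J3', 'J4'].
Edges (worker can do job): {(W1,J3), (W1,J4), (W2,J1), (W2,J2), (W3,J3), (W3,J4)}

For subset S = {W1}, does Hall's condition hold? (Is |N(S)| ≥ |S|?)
Yes: |N(S)| = 2, |S| = 1

Subset S = {W1}
Neighbors N(S) = {J3, J4}

|N(S)| = 2, |S| = 1
Hall's condition: |N(S)| ≥ |S| is satisfied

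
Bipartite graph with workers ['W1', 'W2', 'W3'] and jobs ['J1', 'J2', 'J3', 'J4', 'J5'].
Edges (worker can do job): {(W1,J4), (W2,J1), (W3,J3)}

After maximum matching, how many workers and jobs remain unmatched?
Unmatched: 0 workers, 2 jobs

Maximum matching size: 3
Workers: 3 total, 3 matched, 0 unmatched
Jobs: 5 total, 3 matched, 2 unmatched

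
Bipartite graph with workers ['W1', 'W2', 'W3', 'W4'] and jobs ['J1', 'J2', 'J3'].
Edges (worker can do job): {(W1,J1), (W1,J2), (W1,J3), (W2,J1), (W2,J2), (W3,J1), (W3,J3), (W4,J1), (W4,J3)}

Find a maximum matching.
Matching: {(W1,J2), (W3,J3), (W4,J1)}

Maximum matching (size 3):
  W1 → J2
  W3 → J3
  W4 → J1

Each worker is assigned to at most one job, and each job to at most one worker.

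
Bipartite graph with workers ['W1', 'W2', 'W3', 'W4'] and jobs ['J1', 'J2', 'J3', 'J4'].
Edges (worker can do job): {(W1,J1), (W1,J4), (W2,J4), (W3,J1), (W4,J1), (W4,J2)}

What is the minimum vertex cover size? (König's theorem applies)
Minimum vertex cover size = 3

By König's theorem: in bipartite graphs,
min vertex cover = max matching = 3

Maximum matching has size 3, so minimum vertex cover also has size 3.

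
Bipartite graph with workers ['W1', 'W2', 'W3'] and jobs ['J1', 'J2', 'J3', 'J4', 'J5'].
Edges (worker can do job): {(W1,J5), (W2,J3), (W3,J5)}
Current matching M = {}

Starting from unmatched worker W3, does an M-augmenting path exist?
Yes: W3 → J5

An M-augmenting path alternates non-matching / matching edges, starting and ending at unmatched vertices.
Path: W3 → J5
(J5 is unmatched in M, so the path is augmenting.)
Flipping edges along this path would increase |M| from 0 to 1.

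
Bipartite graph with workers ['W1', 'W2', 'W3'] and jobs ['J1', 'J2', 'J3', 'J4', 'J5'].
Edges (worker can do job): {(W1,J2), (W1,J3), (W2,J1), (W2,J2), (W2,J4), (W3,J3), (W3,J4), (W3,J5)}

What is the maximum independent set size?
Maximum independent set = 5

By König's theorem:
- Min vertex cover = Max matching = 3
- Max independent set = Total vertices - Min vertex cover
- Max independent set = 8 - 3 = 5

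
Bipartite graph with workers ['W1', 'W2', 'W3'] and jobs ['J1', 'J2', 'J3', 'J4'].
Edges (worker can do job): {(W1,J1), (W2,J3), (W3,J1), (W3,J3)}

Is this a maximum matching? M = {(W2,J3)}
No, size 1 is not maximum

Proposed matching has size 1.
Maximum matching size for this graph: 2.

This is NOT maximum - can be improved to size 2.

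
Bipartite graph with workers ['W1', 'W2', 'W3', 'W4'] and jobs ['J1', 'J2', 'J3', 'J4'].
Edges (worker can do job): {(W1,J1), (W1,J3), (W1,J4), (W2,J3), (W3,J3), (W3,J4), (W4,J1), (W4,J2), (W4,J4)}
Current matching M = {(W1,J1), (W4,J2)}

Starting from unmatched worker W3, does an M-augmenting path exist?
Yes: W3 → J4

An M-augmenting path alternates non-matching / matching edges, starting and ending at unmatched vertices.
Path: W3 → J4
(J4 is unmatched in M, so the path is augmenting.)
Flipping edges along this path would increase |M| from 2 to 3.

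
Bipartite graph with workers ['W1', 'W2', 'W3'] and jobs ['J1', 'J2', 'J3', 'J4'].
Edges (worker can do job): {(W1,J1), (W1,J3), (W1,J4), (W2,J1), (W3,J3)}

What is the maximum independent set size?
Maximum independent set = 4

By König's theorem:
- Min vertex cover = Max matching = 3
- Max independent set = Total vertices - Min vertex cover
- Max independent set = 7 - 3 = 4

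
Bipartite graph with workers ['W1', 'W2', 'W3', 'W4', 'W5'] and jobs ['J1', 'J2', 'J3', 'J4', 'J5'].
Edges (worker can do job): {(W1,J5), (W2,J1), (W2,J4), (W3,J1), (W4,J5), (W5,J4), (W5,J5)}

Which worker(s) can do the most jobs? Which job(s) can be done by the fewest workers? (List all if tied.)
Most versatile: W2, W5 (2 jobs); Least covered: J2, J3 (0 workers)

Worker degrees (jobs they can do): W1:1, W2:2, W3:1, W4:1, W5:2
Job degrees (workers who can do it): J1:2, J2:0, J3:0, J4:2, J5:3

Maximum worker degree is 2, achieved by: W2, W5
Minimum job degree is 0, achieved by: J2, J3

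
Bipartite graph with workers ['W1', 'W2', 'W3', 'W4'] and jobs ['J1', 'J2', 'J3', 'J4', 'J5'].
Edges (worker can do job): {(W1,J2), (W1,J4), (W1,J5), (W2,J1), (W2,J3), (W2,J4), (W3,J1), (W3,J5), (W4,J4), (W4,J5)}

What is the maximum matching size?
Maximum matching size = 4

Maximum matching: {(W1,J2), (W2,J4), (W3,J1), (W4,J5)}
Size: 4

This assigns 4 workers to 4 distinct jobs.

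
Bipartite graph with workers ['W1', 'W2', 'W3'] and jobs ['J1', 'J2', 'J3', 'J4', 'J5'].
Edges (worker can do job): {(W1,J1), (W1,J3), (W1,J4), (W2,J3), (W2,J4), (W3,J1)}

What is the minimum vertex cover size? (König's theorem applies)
Minimum vertex cover size = 3

By König's theorem: in bipartite graphs,
min vertex cover = max matching = 3

Maximum matching has size 3, so minimum vertex cover also has size 3.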